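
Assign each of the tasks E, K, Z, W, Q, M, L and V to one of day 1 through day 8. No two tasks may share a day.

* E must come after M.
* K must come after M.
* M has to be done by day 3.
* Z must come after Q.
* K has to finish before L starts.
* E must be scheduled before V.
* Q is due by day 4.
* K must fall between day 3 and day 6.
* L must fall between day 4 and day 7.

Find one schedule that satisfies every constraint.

K=day 3; M=day 1; L=day 4; V=day 7; Z=day 6; E=day 5; Q=day 2; W=day 8

Checking: K(day 3) before L(day 4); Q(day 2) before Z(day 6); M(day 1) before K(day 3); M(day 1) before E(day 5); E(day 5) before V(day 7); M=day 1 in [day 1,day 3]; Q=day 2 in [day 1,day 4]; K=day 3 in [day 3,day 6]; L=day 4 in [day 4,day 7]; max 1 per day (cap 1).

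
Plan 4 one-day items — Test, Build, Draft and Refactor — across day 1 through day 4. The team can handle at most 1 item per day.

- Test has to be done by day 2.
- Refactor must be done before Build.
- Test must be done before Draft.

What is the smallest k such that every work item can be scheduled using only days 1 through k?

The precedence chain requires at least 2 distinct days.
With at most 1 per day and 4 work items, at least 4 days are needed.
4 works (last occupied day: day 4): for example Refactor -> day 2, Test -> day 1, Draft -> day 4, Build -> day 3.

4 days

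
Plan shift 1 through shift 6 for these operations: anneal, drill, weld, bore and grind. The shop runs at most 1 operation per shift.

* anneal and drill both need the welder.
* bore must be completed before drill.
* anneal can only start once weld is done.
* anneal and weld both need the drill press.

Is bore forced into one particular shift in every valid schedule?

bore can be shift 1 (e.g. weld=shift 2, bore=shift 1, drill=shift 4, anneal=shift 3, grind=shift 5) or shift 2 (e.g. weld -> shift 1; grind -> shift 5; anneal -> shift 3; drill -> shift 4; bore -> shift 2).

No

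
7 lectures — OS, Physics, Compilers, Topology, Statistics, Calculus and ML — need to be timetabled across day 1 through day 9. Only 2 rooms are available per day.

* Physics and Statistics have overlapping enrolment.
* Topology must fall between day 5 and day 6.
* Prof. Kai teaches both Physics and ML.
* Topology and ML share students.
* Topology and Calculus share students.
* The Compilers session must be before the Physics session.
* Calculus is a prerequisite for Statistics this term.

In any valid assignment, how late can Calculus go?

day 8

Downstream work caps Calculus at day 8.
Calculus at day 8 is achievable: Topology in day 5; ML in day 3; Compilers in day 1; OS in day 1; Calculus in day 8; Physics in day 2; Statistics in day 9.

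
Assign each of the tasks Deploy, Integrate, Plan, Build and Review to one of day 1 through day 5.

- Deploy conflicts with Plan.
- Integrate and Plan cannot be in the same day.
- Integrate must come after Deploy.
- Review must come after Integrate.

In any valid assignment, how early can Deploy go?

Downstream work caps Deploy at day 3.
Deploy at day 1 is achievable: Deploy -> day 1; Review -> day 3; Build -> day 1; Integrate -> day 2; Plan -> day 3.

day 1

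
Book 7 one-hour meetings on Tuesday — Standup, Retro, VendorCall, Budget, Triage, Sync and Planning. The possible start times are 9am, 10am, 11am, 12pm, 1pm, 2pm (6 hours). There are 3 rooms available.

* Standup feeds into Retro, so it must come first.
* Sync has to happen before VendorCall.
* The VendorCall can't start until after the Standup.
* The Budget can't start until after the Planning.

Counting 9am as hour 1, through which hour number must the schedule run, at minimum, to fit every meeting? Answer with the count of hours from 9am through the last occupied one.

The precedence chain requires at least 2 distinct hours.
With at most 3 per hour and 7 meetings, at least 3 hours are needed.
3 works (last occupied hour: 11am): for example Retro -> 10am; Standup -> 9am; Planning -> 9am; Triage -> 11am; VendorCall -> 10am; Sync -> 9am; Budget -> 10am.

3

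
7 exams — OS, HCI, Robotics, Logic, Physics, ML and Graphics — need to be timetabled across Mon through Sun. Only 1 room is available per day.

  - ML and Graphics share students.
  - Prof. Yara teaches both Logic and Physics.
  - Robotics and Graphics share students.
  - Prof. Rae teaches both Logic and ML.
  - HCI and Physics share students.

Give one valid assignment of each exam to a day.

Robotics in Wed; Graphics in Sun; OS in Mon; Physics in Fri; HCI in Tue; Logic in Thu; ML in Sat

Checking: Logic(Thu) != ML(Sat); Logic(Thu) != Physics(Fri); HCI(Tue) != Physics(Fri); ML(Sat) != Graphics(Sun); Robotics(Wed) != Graphics(Sun); max 1 per day (cap 1).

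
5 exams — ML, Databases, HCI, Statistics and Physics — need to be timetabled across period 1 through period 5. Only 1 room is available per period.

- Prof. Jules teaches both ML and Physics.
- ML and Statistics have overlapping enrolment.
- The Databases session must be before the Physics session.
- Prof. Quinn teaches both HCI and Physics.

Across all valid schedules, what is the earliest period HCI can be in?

HCI at period 1 is achievable: Statistics -> period 5; HCI -> period 1; ML -> period 4; Databases -> period 2; Physics -> period 3.

period 1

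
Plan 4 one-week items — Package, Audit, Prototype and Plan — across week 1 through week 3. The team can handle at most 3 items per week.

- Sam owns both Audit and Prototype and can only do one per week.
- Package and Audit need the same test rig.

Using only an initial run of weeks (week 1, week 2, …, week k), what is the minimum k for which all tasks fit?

With at most 3 per week and 4 tasks, at least 2 weeks are needed.
2 works (last occupied week: week 2): for example Audit in week 2; Package in week 1; Prototype in week 1; Plan in week 1.

2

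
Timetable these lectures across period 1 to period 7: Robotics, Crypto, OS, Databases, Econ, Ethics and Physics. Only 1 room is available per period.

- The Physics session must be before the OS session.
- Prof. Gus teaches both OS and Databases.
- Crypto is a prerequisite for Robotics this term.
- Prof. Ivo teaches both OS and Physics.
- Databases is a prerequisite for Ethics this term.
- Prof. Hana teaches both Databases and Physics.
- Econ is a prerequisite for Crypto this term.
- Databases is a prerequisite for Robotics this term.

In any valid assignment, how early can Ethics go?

Precedence pushes Ethics to at least period 2.
Ethics at period 2 is achievable: Crypto in period 4, Robotics in period 5, Ethics in period 2, Econ in period 3, Databases in period 1, Physics in period 6, OS in period 7.

period 2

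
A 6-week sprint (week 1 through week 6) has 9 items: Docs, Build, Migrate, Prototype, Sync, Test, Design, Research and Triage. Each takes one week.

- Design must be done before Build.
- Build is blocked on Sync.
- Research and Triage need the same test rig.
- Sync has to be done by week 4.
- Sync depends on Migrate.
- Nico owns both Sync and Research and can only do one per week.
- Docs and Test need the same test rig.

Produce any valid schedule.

Prototype in week 1, Research in week 1, Migrate in week 1, Sync in week 2, Test in week 2, Build in week 3, Design in week 1, Triage in week 2, Docs in week 1

Checking: Sync(week 2) before Build(week 3); Migrate(week 1) before Sync(week 2); Design(week 1) before Build(week 3); Research(week 1) != Triage(week 2); Docs(week 1) != Test(week 2); Sync(week 2) != Research(week 1); Sync=week 2 in [week 1,week 4].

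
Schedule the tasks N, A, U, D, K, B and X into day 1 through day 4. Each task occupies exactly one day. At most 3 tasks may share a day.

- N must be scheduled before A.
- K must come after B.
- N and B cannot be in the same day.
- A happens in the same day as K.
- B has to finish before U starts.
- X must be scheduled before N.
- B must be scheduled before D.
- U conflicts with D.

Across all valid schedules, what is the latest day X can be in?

day 2

Downstream work caps X at day 2.
X at day 2 is achievable: X in day 2; A in day 4; B in day 1; D in day 3; K in day 4; U in day 2; N in day 3.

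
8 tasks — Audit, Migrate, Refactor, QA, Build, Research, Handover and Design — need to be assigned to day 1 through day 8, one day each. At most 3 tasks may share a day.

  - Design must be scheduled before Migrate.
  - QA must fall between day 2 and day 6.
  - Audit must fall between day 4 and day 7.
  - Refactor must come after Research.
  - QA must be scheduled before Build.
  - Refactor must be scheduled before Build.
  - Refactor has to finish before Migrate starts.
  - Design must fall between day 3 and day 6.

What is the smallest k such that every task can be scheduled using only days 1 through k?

4 days

The precedence chain requires at least 3 distinct days.
With at most 3 per day and 8 tasks, at least 3 days are needed.
Audit can't be placed before day 4, so the schedule must run through at least day 4.
4 works (last occupied day: day 4): for example Refactor -> day 2, Audit -> day 4, Migrate -> day 4, Build -> day 3, QA -> day 2, Research -> day 1, Design -> day 3, Handover -> day 1.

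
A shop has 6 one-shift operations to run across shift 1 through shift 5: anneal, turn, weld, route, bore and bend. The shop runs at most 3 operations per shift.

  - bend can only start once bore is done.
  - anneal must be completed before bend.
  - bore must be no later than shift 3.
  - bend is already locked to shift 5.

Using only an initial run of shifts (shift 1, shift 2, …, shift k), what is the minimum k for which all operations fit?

5 shifts

The precedence chain requires at least 2 distinct shifts.
With at most 3 per shift and 6 operations, at least 2 shifts are needed.
bend can't be placed before shift 5, so the schedule must run through at least shift 5.
5 works (last occupied shift: shift 5): for example bore in shift 1; bend in shift 5; route in shift 2; turn in shift 1; weld in shift 2; anneal in shift 1.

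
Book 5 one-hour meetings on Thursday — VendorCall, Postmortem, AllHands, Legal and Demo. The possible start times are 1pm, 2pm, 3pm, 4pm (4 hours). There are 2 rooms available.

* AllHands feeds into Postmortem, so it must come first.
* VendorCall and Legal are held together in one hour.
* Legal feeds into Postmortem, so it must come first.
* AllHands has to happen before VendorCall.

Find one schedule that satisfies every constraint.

Legal in 2pm, AllHands in 1pm, Postmortem in 3pm, Demo in 1pm, VendorCall in 2pm

Checking: Legal(2pm) before Postmortem(3pm); AllHands(1pm) before VendorCall(2pm); AllHands(1pm) before Postmortem(3pm); VendorCall = Legal = 2pm; max 2 per hour (cap 2).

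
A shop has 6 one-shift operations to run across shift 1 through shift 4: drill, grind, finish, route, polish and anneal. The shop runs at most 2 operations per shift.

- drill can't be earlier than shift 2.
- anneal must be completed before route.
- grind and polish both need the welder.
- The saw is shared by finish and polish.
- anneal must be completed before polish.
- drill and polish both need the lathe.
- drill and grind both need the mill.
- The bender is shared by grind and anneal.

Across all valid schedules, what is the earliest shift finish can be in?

shift 1

finish at shift 1 is achievable: polish=shift 3, anneal=shift 1, drill=shift 2, grind=shift 4, route=shift 2, finish=shift 1.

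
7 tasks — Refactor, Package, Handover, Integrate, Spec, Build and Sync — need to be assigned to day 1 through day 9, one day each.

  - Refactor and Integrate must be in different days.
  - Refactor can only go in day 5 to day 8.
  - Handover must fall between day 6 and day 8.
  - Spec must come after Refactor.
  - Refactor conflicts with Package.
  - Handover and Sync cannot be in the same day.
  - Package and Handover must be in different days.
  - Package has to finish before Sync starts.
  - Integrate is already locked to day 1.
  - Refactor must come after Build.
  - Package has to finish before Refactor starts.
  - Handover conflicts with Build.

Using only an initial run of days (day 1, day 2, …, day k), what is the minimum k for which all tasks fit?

The precedence chain requires at least 3 distinct days.
Handover can't be placed before day 6, so the schedule must run through at least day 6.
6 works (last occupied day: day 6): for example Spec=day 6, Sync=day 2, Integrate=day 1, Refactor=day 5, Build=day 1, Package=day 1, Handover=day 6.

6 days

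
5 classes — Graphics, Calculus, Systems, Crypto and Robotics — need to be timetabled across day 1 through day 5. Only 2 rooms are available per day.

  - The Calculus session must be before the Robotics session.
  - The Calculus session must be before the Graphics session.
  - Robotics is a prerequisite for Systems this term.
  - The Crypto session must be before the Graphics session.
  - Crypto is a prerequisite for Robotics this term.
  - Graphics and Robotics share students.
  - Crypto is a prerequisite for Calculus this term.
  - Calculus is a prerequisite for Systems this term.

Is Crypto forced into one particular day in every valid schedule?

Crypto can be day 1 (e.g. Systems -> day 4; Crypto -> day 1; Graphics -> day 4; Calculus -> day 2; Robotics -> day 3) or day 2 (e.g. Systems -> day 5; Robotics -> day 4; Crypto -> day 2; Calculus -> day 3; Graphics -> day 5).

No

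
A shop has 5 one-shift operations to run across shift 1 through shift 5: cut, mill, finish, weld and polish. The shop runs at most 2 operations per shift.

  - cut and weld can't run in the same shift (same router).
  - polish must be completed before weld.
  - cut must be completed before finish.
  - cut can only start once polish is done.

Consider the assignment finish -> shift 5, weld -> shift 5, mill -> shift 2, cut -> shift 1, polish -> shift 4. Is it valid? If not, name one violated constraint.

No — it violates: cut can only start once polish is done

cut can only start once polish is done — violated.
cut must be completed before finish — holds.
cut and weld can't run in the same shift (same router) — holds.
polish must be completed before weld — holds.
The shop runs at most 2 operations per shift — holds.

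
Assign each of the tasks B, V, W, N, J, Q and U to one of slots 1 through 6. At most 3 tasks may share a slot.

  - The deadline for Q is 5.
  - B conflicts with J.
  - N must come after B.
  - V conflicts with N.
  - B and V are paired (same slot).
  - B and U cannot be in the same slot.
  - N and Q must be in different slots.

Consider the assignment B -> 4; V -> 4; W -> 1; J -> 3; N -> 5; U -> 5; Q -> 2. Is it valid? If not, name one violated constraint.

Yes

At most 3 tasks may share a slot — holds.
V conflicts with N — holds.
N must come after B — holds.
N and Q must be in different slots — holds.
B and V are paired (same slot) — holds.
The deadline for Q is 5 — holds.
B and U cannot be in the same slot — holds.
B conflicts with J — holds.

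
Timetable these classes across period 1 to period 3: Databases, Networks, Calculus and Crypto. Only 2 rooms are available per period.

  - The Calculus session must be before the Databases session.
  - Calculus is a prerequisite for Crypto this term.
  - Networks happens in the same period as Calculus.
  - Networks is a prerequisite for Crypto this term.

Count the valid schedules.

Splitting on Databases: it can be period 2 (2), period 3 (3). Listing each branch's schedules as (Networks, Calculus, Crypto) by period number:
Databases=period 2: (1,1,2) (1,1,3) — 2.
Databases=period 3: (1,1,2) (1,1,3) (2,2,3) — 3.
Summing: 2 + 3 = 5.

5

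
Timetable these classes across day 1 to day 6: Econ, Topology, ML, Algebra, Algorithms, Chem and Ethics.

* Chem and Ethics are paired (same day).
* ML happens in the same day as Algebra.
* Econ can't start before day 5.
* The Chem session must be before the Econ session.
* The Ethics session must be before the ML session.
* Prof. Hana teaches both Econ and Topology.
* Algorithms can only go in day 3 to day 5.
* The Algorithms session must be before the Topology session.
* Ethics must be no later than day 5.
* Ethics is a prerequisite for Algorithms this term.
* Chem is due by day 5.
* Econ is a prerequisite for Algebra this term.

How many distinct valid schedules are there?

Splitting on Topology: it can be day 4 (2), day 6 (9). Listing each branch's schedules as (Econ, ML, Algebra, Algorithms, Chem, Ethics) by day number:
Topology=day 4: (5,6,6,3,1,1) (5,6,6,3,2,2) — 2.
Topology=day 6: (5,6,6,3,1,1) (5,6,6,3,2,2) (5,6,6,4,1,1) (5,6,6,4,2,2) (5,6,6,4,3,3) (5,6,6,5,1,1) (5,6,6,5,2,2) (5,6,6,5,3,3) (5,6,6,5,4,4) — 9.
Summing: 2 + 9 = 11.

11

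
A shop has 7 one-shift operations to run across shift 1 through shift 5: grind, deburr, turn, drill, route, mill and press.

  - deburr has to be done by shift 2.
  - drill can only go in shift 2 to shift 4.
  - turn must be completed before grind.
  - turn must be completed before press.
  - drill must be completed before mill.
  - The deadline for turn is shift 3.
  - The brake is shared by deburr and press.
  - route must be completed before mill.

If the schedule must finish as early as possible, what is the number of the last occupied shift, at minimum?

The precedence chain requires at least 2 distinct shifts.
Propagating the time windows through the other constraints, mill can't land before shift 3, so the schedule must run through at least shift 3.
3 works (last occupied shift: shift 3): for example deburr=shift 1; grind=shift 2; mill=shift 3; route=shift 1; turn=shift 1; press=shift 2; drill=shift 2.

shift 3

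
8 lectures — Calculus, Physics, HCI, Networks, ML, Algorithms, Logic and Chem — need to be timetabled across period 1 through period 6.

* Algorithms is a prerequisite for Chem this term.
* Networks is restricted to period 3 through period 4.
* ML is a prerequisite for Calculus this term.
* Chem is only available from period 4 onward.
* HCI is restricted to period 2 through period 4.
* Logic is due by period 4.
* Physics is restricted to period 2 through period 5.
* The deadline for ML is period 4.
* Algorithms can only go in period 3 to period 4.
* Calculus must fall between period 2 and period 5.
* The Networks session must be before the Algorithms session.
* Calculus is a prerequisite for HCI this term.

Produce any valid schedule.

HCI -> period 3, Algorithms -> period 4, Chem -> period 5, Physics -> period 2, ML -> period 1, Logic -> period 1, Calculus -> period 2, Networks -> period 3

Checking: Networks(period 3) before Algorithms(period 4); ML(period 1) before Calculus(period 2); Algorithms(period 4) before Chem(period 5); Calculus(period 2) before HCI(period 3); Chem=period 5 in [period 4,period 6]; HCI=period 3 in [period 2,period 4]; Algorithms=period 4 in [period 3,period 4]; Calculus=period 2 in [period 2,period 5]; Networks=period 3 in [period 3,period 4]; Logic=period 1 in [period 1,period 4]; Physics=period 2 in [period 2,period 5]; ML=period 1 in [period 1,period 4].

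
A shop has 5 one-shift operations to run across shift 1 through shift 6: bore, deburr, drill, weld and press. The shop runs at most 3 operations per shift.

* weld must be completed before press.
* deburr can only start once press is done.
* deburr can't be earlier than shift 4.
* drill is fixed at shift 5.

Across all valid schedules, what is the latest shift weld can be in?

shift 4

Downstream work caps weld at shift 4.
weld at shift 4 is achievable: deburr=shift 6; drill=shift 5; weld=shift 4; press=shift 5; bore=shift 1.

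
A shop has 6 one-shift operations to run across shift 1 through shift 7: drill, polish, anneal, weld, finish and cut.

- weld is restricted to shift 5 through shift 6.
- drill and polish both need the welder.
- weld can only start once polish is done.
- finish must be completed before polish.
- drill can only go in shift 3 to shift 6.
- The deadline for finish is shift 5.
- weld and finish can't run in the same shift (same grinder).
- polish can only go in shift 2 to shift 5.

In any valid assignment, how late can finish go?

shift 4

Finish's own window allows nothing later than shift 5; downstream work caps finish at shift 4.
finish at shift 4 is achievable: cut -> shift 1, drill -> shift 3, weld -> shift 6, finish -> shift 4, polish -> shift 5, anneal -> shift 1.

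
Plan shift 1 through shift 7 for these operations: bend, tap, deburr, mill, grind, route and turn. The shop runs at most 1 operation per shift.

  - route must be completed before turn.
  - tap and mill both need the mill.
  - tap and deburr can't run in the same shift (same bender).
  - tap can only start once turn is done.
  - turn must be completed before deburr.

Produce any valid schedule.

tap -> shift 3, route -> shift 1, grind -> shift 7, deburr -> shift 4, turn -> shift 2, bend -> shift 5, mill -> shift 6

Checking: turn(shift 2) before tap(shift 3); turn(shift 2) before deburr(shift 4); route(shift 1) before turn(shift 2); tap(shift 3) != mill(shift 6); tap(shift 3) != deburr(shift 4); max 1 per shift (cap 1).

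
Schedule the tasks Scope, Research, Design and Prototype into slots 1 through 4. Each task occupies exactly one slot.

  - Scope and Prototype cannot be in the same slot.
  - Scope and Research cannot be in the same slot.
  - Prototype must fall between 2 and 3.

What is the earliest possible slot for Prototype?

Prototype is available from 2; Prototype's own window allows nothing later than 3.
Prototype at 2 is achievable: Prototype=2, Scope=1, Research=2, Design=1.

2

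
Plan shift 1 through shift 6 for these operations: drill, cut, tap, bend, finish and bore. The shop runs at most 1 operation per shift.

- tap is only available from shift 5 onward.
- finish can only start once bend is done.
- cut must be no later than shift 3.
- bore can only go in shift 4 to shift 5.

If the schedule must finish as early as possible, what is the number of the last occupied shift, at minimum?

The precedence chain requires at least 2 distinct shifts.
With at most 1 per shift and 6 operations, at least 6 shifts are needed.
tap can't be placed before shift 5, so the schedule must run through at least shift 5.
6 works (last occupied shift: shift 6): for example drill -> shift 6, cut -> shift 1, tap -> shift 5, finish -> shift 3, bore -> shift 4, bend -> shift 2.

6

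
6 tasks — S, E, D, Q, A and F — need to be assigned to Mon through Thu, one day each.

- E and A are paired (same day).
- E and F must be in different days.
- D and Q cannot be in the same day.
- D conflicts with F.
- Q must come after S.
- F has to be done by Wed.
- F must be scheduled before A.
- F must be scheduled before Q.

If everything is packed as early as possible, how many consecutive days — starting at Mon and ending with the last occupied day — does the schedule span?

The precedence chain requires at least 2 distinct days.
Could 2 days be enough, i.e. nothing placed later than Tue? No: F's window within 2 days is {Mon, Tue}; Q must come after S (at Mon or later) → {Tue}; A must come after F (at Mon or later) → {Tue}; F must come before A (at Tue or earlier) → {Mon}; D can't share with Q (Tue) → {Mon}; F can't share with D (Mon) → nothing is left.
So 2 days is not enough.
3 works (last occupied day: Wed): for example S=Mon; D=Wed; F=Mon; A=Tue; Q=Tue; E=Tue.

3 days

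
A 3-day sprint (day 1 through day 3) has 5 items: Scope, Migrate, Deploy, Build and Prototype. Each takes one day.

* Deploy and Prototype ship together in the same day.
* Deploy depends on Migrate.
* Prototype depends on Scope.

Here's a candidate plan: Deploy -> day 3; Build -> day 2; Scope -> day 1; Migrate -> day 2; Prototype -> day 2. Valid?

Deploy and Prototype ship together in the same day — violated.
Prototype depends on Scope — holds.
Deploy depends on Migrate — holds.

No. Deploy and Prototype ship together in the same day is not satisfied.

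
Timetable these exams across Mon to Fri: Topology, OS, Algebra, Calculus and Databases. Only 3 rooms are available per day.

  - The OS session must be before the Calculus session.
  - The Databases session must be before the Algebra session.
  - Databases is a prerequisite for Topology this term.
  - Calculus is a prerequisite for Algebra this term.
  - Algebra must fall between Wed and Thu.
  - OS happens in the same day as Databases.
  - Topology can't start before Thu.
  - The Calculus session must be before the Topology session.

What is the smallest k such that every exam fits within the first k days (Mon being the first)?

The precedence chain requires at least 3 distinct days.
With at most 3 per day and 5 exams, at least 2 days are needed.
Topology can't be placed before Thu — that is day 4 counting from Mon — so the schedule must run through at least 4 days.
4 works (last occupied day: Thu): for example Databases -> Mon; Calculus -> Tue; OS -> Mon; Algebra -> Wed; Topology -> Thu.

4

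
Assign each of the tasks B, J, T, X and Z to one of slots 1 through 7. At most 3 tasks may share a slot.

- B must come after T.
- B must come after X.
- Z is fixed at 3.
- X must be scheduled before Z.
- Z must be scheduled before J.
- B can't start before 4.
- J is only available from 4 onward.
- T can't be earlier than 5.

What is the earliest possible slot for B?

B is available from 4; precedence pushes B to at least 6.
B at 6 is achievable: J=4; T=5; B=6; X=1; Z=3.

6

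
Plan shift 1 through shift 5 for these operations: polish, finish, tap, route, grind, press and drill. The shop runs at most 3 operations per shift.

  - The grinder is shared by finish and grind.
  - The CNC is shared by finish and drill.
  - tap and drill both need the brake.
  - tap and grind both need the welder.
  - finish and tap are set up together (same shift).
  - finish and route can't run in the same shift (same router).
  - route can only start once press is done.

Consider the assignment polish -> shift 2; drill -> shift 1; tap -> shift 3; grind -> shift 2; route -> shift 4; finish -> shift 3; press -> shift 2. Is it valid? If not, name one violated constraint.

The CNC is shared by finish and drill — holds.
The grinder is shared by finish and grind — holds.
tap and grind both need the welder — holds.
finish and tap are set up together (same shift) — holds.
The shop runs at most 3 operations per shift — holds.
tap and drill both need the brake — holds.
finish and route can't run in the same shift (same router) — holds.
route can only start once press is done — holds.

Yes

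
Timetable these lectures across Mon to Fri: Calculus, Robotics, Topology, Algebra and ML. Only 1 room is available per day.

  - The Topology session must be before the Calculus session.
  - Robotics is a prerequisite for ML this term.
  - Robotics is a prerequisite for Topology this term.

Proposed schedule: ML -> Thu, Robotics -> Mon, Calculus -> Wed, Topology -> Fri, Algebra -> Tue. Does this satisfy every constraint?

No — it violates: The Topology session must be before the Calculus session

The Topology session must be before the Calculus session — violated.
Robotics is a prerequisite for ML this term — holds.
Robotics is a prerequisite for Topology this term — holds.
Only 1 room is available per day — holds.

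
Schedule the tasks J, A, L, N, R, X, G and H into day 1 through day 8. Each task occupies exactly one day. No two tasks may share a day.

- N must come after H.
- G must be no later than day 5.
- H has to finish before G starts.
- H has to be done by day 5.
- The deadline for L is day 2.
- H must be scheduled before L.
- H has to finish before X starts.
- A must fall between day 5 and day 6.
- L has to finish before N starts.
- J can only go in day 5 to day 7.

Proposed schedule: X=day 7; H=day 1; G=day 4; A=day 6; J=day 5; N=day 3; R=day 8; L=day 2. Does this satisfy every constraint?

The deadline for L is day 2 — holds.
G must be no later than day 5 — holds.
N must come after H — holds.
L has to finish before N starts — holds.
No two tasks may share a day — holds.
H has to be done by day 5 — holds.
H has to finish before X starts — holds.
A must fall between day 5 and day 6 — holds.
H has to finish before G starts — holds.
J can only go in day 5 to day 7 — holds.
H must be scheduled before L — holds.

Valid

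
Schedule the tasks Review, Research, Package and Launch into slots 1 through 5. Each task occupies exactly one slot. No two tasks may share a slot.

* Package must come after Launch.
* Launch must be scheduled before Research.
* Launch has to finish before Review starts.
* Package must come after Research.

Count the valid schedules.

Splitting on Review: it can be 2 (3), 3 (4), 4 (4), 5 (4). Listing each branch's schedules as (Research, Package, Launch):
Review=2: (3,4,1) (3,5,1) (4,5,1) — 3.
Review=3: (2,4,1) (2,5,1) (4,5,1) (4,5,2) — 4.
Review=4: (2,3,1) (2,5,1) (3,5,1) (3,5,2) — 4.
Review=5: (2,3,1) (2,4,1) (3,4,1) (3,4,2) — 4.
Summing: 3 + 4 + 4 + 4 = 15.

15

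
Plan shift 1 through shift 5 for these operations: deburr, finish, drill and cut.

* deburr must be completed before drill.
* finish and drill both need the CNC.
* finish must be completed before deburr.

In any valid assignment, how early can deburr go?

Precedence pushes deburr to at least shift 2; downstream work caps deburr at shift 4.
deburr at shift 2 is achievable: drill in shift 3, cut in shift 1, finish in shift 1, deburr in shift 2.

shift 2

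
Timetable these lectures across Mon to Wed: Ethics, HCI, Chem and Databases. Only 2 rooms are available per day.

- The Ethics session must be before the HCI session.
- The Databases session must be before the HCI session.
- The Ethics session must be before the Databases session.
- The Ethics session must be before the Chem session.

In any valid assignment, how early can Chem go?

Precedence pushes Chem to at least Tue.
Chem at Tue is achievable: Ethics in Mon; Databases in Tue; Chem in Tue; HCI in Wed.

Tue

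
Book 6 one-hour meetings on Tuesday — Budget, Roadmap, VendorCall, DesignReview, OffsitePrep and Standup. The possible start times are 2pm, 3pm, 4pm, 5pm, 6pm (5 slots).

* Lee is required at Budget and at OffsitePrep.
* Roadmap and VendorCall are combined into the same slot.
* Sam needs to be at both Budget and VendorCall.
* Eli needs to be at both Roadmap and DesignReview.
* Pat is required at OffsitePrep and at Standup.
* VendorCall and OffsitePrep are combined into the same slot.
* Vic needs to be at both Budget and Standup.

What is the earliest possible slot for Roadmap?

Roadmap at 2pm is achievable: OffsitePrep -> 2pm; DesignReview -> 3pm; VendorCall -> 2pm; Budget -> 3pm; Standup -> 4pm; Roadmap -> 2pm.

2pm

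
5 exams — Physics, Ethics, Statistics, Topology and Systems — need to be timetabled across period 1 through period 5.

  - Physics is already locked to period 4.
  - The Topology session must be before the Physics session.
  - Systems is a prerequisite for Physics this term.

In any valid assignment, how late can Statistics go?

period 5

Statistics at period 5 is achievable: Statistics=period 5; Topology=period 1; Physics=period 4; Systems=period 1; Ethics=period 1.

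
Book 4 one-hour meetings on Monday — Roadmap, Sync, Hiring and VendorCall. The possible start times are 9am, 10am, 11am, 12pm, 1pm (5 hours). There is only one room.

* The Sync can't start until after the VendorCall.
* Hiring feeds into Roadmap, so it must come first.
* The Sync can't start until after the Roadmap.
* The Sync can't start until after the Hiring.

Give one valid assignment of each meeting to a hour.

Hiring in 9am; Roadmap in 10am; Sync in 12pm; VendorCall in 11am

Checking: VendorCall(11am) before Sync(12pm); Hiring(9am) before Sync(12pm); Roadmap(10am) before Sync(12pm); Hiring(9am) before Roadmap(10am); max 1 per hour (cap 1).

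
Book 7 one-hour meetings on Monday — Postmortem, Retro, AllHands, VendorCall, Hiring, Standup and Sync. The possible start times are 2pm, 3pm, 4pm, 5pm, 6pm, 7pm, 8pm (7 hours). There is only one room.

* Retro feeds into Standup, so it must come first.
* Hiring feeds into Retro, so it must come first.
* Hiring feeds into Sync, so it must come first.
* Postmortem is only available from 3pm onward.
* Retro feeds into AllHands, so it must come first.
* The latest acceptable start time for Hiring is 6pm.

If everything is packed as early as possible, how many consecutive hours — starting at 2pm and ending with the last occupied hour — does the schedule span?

7 hours

The precedence chain requires at least 3 distinct hours.
With at most 1 per hour and 7 meetings, at least 7 hours are needed.
7 works (last occupied hour: 8pm): for example VendorCall=8pm; Hiring=2pm; Retro=4pm; Sync=7pm; Postmortem=3pm; Standup=6pm; AllHands=5pm.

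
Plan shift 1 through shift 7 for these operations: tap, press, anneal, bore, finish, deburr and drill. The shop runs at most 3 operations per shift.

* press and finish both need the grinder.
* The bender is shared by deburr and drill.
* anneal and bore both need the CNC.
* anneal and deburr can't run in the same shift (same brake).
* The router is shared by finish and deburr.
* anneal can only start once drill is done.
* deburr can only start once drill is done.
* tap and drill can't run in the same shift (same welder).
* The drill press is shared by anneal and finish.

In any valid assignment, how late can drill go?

shift 5

Downstream work caps drill at shift 6.
drill at shift 5 is achievable: drill=shift 5; finish=shift 2; tap=shift 1; anneal=shift 6; deburr=shift 7; bore=shift 1; press=shift 1.
Nothing later works — the conflict and capacity constraints rule out every shift after shift 5.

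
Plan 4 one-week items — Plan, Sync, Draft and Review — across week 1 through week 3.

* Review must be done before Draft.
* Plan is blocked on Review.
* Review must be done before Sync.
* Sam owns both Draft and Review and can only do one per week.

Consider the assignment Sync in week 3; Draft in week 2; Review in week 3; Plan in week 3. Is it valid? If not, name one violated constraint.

No. Review must be done before Draft is not satisfied.

Plan is blocked on Review — violated.
Review must be done before Sync — violated.
Sam owns both Draft and Review and can only do one per week — holds.
Review must be done before Draft — violated.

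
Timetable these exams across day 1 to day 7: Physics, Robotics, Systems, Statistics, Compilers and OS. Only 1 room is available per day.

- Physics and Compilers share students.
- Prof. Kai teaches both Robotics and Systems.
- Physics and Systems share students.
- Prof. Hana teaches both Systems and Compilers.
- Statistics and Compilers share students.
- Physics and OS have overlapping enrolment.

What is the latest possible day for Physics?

day 7

Physics at day 7 is achievable: Statistics in day 3; Robotics in day 1; Systems in day 2; Physics in day 7; Compilers in day 4; OS in day 5.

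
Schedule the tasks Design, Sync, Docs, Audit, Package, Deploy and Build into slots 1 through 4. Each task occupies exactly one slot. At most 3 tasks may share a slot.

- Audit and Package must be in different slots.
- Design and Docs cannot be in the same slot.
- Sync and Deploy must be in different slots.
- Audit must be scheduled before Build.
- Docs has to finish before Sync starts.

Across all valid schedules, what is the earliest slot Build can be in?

Precedence pushes Build to at least 2.
Build at 2 is achievable: Design=2, Package=3, Sync=2, Audit=1, Docs=1, Deploy=1, Build=2.

2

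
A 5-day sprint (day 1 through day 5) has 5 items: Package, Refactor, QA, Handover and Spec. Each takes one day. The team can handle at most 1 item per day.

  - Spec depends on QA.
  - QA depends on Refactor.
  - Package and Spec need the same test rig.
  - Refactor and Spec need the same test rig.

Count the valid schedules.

20

Splitting on Package: it can be day 1 (4), day 2 (4), day 3 (4), day 4 (4), day 5 (4). Listing each branch's schedules as (Refactor, QA, Handover, Spec) by day number:
Package=day 1: (2,3,4,5) (2,3,5,4) (2,4,3,5) (3,4,2,5) — 4.
Package=day 2: (1,3,4,5) (1,3,5,4) (1,4,3,5) (3,4,1,5) — 4.
Package=day 3: (1,2,4,5) (1,2,5,4) (1,4,2,5) (2,4,1,5) — 4.
Package=day 4: (1,2,3,5) (1,2,5,3) (1,3,2,5) (2,3,1,5) — 4.
Package=day 5: (1,2,3,4) (1,2,4,3) (1,3,2,4) (2,3,1,4) — 4.
Summing: 4 + 4 + 4 + 4 + 4 = 20.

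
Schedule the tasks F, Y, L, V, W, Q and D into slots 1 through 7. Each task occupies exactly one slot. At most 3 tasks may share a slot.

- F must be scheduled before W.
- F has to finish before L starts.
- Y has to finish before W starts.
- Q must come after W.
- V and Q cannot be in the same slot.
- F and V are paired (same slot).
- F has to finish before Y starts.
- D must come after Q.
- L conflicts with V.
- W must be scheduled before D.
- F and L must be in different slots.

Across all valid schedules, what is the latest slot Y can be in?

Precedence pushes Y to at least 2; downstream work caps Y at 4.
Y at 4 is achievable: L=2, W=5, Y=4, V=1, D=7, Q=6, F=1.

4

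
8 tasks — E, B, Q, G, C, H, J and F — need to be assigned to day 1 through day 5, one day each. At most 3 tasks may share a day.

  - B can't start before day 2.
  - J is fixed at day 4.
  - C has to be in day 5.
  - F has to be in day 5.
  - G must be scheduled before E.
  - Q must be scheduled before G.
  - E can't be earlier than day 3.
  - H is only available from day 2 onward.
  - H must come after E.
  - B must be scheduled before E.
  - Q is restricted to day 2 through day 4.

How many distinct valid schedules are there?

2

Enumerating: E=day 4; G=day 3; H=day 5; Q=day 2; C=day 5; B=day 2; J=day 4; F=day 5 | B -> day 3; E -> day 4; H -> day 5; Q -> day 2; G -> day 3; C -> day 5; J -> day 4; F -> day 5.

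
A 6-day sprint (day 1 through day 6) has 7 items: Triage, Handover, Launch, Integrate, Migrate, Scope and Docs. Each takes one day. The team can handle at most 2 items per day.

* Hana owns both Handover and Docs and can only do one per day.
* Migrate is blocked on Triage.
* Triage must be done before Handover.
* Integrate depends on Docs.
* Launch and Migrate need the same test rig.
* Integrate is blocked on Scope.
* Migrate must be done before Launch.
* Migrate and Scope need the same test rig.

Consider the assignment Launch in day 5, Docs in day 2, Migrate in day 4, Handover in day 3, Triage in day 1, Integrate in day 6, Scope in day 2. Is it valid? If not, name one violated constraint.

Yes, all constraints hold

Migrate is blocked on Triage — holds.
Integrate depends on Docs — holds.
Triage must be done before Handover — holds.
Migrate must be done before Launch — holds.
Hana owns both Handover and Docs and can only do one per day — holds.
Migrate and Scope need the same test rig — holds.
Integrate is blocked on Scope — holds.
Launch and Migrate need the same test rig — holds.
The team can handle at most 2 items per day — holds.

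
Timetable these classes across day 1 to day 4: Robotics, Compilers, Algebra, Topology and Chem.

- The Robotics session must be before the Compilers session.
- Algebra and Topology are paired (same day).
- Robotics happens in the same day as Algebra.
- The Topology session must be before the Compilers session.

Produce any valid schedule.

Compilers in day 2; Algebra in day 1; Chem in day 1; Robotics in day 1; Topology in day 1

Checking: Robotics(day 1) before Compilers(day 2); Topology(day 1) before Compilers(day 2); Robotics = Algebra = day 1; Algebra = Topology = day 1.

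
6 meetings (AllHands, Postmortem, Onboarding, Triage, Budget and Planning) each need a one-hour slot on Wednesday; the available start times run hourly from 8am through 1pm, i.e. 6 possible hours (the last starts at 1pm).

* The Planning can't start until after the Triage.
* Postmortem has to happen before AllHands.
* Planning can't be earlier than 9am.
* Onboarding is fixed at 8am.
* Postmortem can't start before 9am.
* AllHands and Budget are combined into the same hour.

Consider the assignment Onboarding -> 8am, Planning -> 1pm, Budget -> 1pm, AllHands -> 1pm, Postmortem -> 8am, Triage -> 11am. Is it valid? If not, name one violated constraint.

Postmortem can't start before 9am — violated.
Planning can't be earlier than 9am — holds.
Onboarding is fixed at 8am — holds.
The Planning can't start until after the Triage — holds.
Postmortem has to happen before AllHands — holds.
AllHands and Budget are combined into the same hour — holds.

No. Postmortem can't start before 9am is not satisfied.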